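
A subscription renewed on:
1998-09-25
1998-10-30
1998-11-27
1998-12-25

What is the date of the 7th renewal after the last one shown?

1999-07-30

These are Fridays with 35, 28, 28-day gaps.
Each is the final Friday of its month — 1998-10-30 is past the 28th, so '4th Friday' doesn't fit.
Last Friday of January 1999: 1999-01-29.
February 1999 ends with Friday 1999-02-26.
Last Friday of March 1999: 1999-03-26.
April 1999 ends with Friday 1999-04-30.
May 1999 ends with Friday 1999-05-28.
June 1999 ends with Friday 1999-06-25.
Last Friday of July 1999: 1999-07-30.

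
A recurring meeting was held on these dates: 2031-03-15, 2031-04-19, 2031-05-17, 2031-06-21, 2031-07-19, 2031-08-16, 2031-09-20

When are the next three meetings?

All dates are Saturdays, 35, 28, 35, 28, 28, 35 days apart.
Specifically, the 3rd Saturday of each month.
October 2031 — 3rd Saturday is 2031-10-18.
3rd Saturday of November 2031: 2031-11-15.
3rd Saturday of December 2031: 2031-12-20.

2031-10-18, 2031-11-15, 2031-12-20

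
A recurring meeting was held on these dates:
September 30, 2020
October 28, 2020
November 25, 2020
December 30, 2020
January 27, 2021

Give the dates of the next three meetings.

February 24, 2021; March 31, 2021; April 28, 2021

All Wednesdays; the gaps (28, 28, 35, 28) vary with month length.
This is the last Wednesday of each month.
February 2021 ends with Wednesday February 24, 2021.
March 2021 ends with Wednesday March 31, 2021.
Last Wednesday of April 2021: April 28, 2021.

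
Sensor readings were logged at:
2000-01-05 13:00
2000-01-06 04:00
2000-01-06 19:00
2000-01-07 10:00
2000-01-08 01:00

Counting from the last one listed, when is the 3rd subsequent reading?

2000-01-09 22:00

The interval is a steady 15 hours (15, 15, 15, 15).
2000-01-08 01:00 + 15 h = 2000-01-08 16:00.
2000-01-08 16:00 + 15 h = 2000-01-09 07:00.
2000-01-09 07:00 + 15 h = 2000-01-09 22:00.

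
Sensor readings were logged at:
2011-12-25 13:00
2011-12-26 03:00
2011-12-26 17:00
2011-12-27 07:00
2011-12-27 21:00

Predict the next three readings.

Spacing: 14, 14, 14, 14 h — constant 14 h.
2011-12-27 21:00 + 14 h = 2011-12-28 11:00.
2011-12-28 11:00 + 14 h = 2011-12-29 01:00.
2011-12-29 01:00 + 14 h = 2011-12-29 15:00.

2011-12-28 11:00, 2011-12-29 01:00, 2011-12-29 15:00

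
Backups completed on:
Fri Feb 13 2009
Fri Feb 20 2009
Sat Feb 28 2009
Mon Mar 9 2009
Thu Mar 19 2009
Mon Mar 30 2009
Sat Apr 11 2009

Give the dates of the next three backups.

Intervals are 7, 8, 9, 10, 11, 12 days — an arithmetic progression with common difference 1.
Next gap: 13 days. Sat Apr 11 2009 + 13 days = Fri Apr 24 2009.
Next gap: 14 days. Fri Apr 24 2009 + 14 days = Fri May 8 2009.
Next gap: 15 days. Fri May 8 2009 + 15 days = Sat May 23 2009.

Fri Apr 24 2009, Fri May 8 2009, Sat May 23 2009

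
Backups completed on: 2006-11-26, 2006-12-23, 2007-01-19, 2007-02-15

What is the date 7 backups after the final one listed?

2007-08-23

Gaps between consecutive events: 27, 27, 27 days — a constant 27-day interval.
2007-02-15 + 27 days = 2007-03-14.
2007-03-14 + 27 days = 2007-04-10.
2007-04-10 + 27 days = 2007-05-07.
2007-05-07 + 27 days = 2007-06-03.
2007-06-03 + 27 days = 2007-06-30.
2007-06-30 + 27 days = 2007-07-27.
2007-07-27 + 27 days = 2007-08-23.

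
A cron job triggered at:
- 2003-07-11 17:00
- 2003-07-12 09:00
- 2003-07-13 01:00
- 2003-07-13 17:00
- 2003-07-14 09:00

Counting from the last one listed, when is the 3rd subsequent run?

2003-07-16 09:00

The interval is a steady 16 hours (16, 16, 16, 16).
2003-07-14 09:00 + 16 h = 2003-07-15 01:00.
2003-07-15 01:00 + 16 h = 2003-07-15 17:00.
2003-07-15 17:00 + 16 h = 2003-07-16 09:00.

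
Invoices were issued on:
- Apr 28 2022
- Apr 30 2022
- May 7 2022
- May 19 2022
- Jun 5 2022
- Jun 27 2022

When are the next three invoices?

Jul 24 2022, Aug 25 2022, Oct 1 2022

Gaps: 2, 7, 12, 17, 22 days — each gap is 5 larger than the previous one.
Next gap: 27 days. Jun 27 2022 + 27 days = Jul 24 2022.
Next gap: 32 days. Jul 24 2022 + 32 days = Aug 25 2022.
Next gap: 37 days. Aug 25 2022 + 37 days = Oct 1 2022.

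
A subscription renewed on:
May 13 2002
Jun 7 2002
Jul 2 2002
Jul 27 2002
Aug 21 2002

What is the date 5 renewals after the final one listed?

Every event comes 25 days after the last (25, 25, 25, 25).
Aug 21 2002 + 25 days = Sep 15 2002.
Sep 15 2002 + 25 days = Oct 10 2002.
Oct 10 2002 + 25 days = Nov 4 2002.
Nov 4 2002 + 25 days = Nov 29 2002.
Nov 29 2002 + 25 days = Dec 24 2002.

Dec 24 2002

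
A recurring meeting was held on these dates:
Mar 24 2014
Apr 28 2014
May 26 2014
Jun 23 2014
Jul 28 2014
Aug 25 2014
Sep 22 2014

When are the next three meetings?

Gaps: 35, 28, 28, 35, 28, 28 days — a mix of 28 and 35. Every date is a Monday.
Each is the 4th Monday of its month.
4th Monday of October 2014: Oct 27 2014.
November 2014 — 4th Monday is Nov 24 2014.
4th Monday of December 2014: Dec 22 2014.

Oct 27 2014, Nov 24 2014, Dec 22 2014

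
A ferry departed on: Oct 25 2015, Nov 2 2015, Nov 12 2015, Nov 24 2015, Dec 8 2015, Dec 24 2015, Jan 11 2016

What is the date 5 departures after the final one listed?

The spacing grows by 2 each time: 8, 10, 12, 14, 16, 18 days.
Next gap: 20 days. Jan 11 2016 + 20 days = Jan 31 2016.
Next gap: 22 days. Jan 31 2016 + 22 days = Feb 22 2016.
Next gap: 24 days. Feb 22 2016 + 24 days = Mar 17 2016.
Next gap: 26 days. Mar 17 2016 + 26 days = Apr 12 2016.
Next gap: 28 days. Apr 12 2016 + 28 days = May 10 2016.

May 10 2016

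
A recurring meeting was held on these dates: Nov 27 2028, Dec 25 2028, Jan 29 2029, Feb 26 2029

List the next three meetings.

These are Mondays with 28, 35, 28-day gaps.
Each is the final Monday of its month — Jan 29 2029 is past the 28th, so '4th Monday' doesn't fit.
Last Monday of March 2029: Mar 26 2029.
Last Monday of April 2029: Apr 30 2029.
Last Monday of May 2029: May 28 2029.

Mar 26 2029, Apr 30 2029, May 28 2029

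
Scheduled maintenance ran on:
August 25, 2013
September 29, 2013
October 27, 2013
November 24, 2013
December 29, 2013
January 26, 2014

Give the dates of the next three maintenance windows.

All Sundays; the gaps (35, 28, 28, 35, 28) vary with month length.
This is the last Sunday of each month.
February 2014 ends with Sunday February 23, 2014.
Last Sunday of March 2014: March 30, 2014.
April 2014 ends with Sunday April 27, 2014.

February 23, 2014; March 30, 2014; April 27, 2014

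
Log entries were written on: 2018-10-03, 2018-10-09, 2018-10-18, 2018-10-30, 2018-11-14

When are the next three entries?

Intervals are 6, 9, 12, 15 days — an arithmetic progression with common difference 3.
Next gap: 18 days. 2018-11-14 + 18 days = 2018-12-02.
Next gap: 21 days. 2018-12-02 + 21 days = 2018-12-23.
Next gap: 24 days. 2018-12-23 + 24 days = 2019-01-16.

2018-12-02, 2018-12-23, 2019-01-16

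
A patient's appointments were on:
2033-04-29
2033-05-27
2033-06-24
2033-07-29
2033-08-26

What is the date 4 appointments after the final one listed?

2033-12-30

Every date is a Friday; gaps 28, 28, 35, 28 days.
Each is the last Friday of its month (at least one falls on the 29th or later, ruling out '4th Friday').
Last Friday of September 2033: 2033-09-30.
October 2033 ends with Friday 2033-10-28.
November 2033 ends with Friday 2033-11-25.
Last Friday of December 2033: 2033-12-30.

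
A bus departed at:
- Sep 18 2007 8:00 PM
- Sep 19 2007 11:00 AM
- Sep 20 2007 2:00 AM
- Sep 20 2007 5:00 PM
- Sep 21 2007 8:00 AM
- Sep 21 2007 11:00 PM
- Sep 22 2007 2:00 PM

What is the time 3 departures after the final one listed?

Sep 24 2007 11:00 AM

Gaps: 15, 15, 15, 15, 15, 15 hours — each event is 15 hours after the previous one.
Sep 22 2007 2:00 PM + 15 h = Sep 23 2007 5:00 AM.
Sep 23 2007 5:00 AM + 15 h = Sep 23 2007 8:00 PM.
Sep 23 2007 8:00 PM + 15 h = Sep 24 2007 11:00 AM.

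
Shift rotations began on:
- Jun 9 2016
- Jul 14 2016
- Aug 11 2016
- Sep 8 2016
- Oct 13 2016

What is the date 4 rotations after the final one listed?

These are Thursdays at 28- or 35-day spacing (35, 28, 28, 35).
The pattern: 2nd Thursday of the month.
November 2016 — 2nd Thursday is Nov 10 2016.
2nd Thursday of December 2016: Dec 8 2016.
January 2017 — 2nd Thursday is Jan 12 2017.
2nd Thursday of February 2017: Feb 9 2017.

Feb 9 2017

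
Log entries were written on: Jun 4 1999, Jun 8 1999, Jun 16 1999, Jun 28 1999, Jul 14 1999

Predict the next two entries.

Gaps: 4, 8, 12, 16 days — each gap is 4 larger than the previous one.
Next gap: 20 days. Jul 14 1999 + 20 days = Aug 3 1999.
Next gap: 24 days. Aug 3 1999 + 24 days = Aug 27 1999.

Aug 3 1999, Aug 27 1999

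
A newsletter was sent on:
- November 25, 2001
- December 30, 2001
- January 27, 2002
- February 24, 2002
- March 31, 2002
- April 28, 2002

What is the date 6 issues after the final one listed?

All Sundays; the gaps (35, 28, 28, 35, 28) vary with month length.
This is the last Sunday of each month.
Last Sunday of May 2002: May 26, 2002.
Last Sunday of June 2002: June 30, 2002.
Last Sunday of July 2002: July 28, 2002.
August 2002 ends with Sunday August 25, 2002.
September 2002 ends with Sunday September 29, 2002.
October 2002 ends with Sunday October 27, 2002.

October 27, 2002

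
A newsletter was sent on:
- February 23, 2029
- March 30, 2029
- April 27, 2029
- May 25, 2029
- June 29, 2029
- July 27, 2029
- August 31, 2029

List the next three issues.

These are Fridays with 35, 28, 28, 35, 28, 35-day gaps.
Each is the final Friday of its month — March 30, 2029 is past the 28th, so '4th Friday' doesn't fit.
September 2029 ends with Friday September 28, 2029.
October 2029 ends with Friday October 26, 2029.
Last Friday of November 2029: November 30, 2029.

September 28, 2029; October 26, 2029; November 30, 2029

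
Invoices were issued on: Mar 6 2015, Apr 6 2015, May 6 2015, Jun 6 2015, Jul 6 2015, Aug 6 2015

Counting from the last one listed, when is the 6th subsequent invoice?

Gaps: 31, 30, 31, 30, 31 days — not constant. Every event is on the 6th of the month.
Pattern: the 6th of each month.
September 2015: Sep 6 2015.
Next: October 2015 → Oct 6 2015.
Next: November 2015 → Nov 6 2015.
Next: December 2015 → Dec 6 2015.
January 2016: Jan 6 2016.
Next: February 2016 → Feb 6 2016.

Feb 6 2016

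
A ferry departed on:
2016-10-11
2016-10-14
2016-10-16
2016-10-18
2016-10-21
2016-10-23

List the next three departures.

The gap pattern 3, 2, 2, 3, 2 repeats every 3 events.
These are the Tuesdays, Fridays and Sundays of each week.
The following Tuesday is 2016-10-25.
The following Friday is 2016-10-28.
Next Sunday: 2016-10-30.

2016-10-25, 2016-10-28, 2016-10-30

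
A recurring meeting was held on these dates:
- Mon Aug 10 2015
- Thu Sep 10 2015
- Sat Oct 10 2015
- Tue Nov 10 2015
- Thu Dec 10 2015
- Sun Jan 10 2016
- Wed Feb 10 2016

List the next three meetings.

Each date is the 10th; the gaps (31, 30, 31, 30, 31, 31) track the month lengths.
The rule is the 10th of each month.
Next: March 2016 → Thu Mar 10 2016.
April 2016: Sun Apr 10 2016.
Next: May 2016 → Tue May 10 2016.

Thu Mar 10 2016, Sun Apr 10 2016, Tue May 10 2016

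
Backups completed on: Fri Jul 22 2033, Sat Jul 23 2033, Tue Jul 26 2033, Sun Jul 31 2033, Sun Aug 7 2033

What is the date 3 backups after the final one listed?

The spacing grows by 2 each time: 1, 3, 5, 7 days.
Next gap: 9 days. Sun Aug 7 2033 + 9 days = Tue Aug 16 2033.
Next gap: 11 days. Tue Aug 16 2033 + 11 days = Sat Aug 27 2033.
Next gap: 13 days. Sat Aug 27 2033 + 13 days = Fri Sep 9 2033.

Fri Sep 9 2033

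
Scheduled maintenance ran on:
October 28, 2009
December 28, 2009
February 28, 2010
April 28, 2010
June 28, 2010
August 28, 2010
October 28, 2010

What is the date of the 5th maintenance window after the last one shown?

August 28, 2011

Each date is the 28th; the gaps (61, 62, 59, 61, 61, 61) track the month lengths.
The rule is the 28th of every 2 months.
December 2010: December 28, 2010.
February 2011: February 28, 2011.
April 2011: April 28, 2011.
Next: June 2011 → June 28, 2011.
Next: August 2011 → August 28, 2011.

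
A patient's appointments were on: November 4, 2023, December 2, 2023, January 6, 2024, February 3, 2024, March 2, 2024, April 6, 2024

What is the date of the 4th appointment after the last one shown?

These are Saturdays at 28- or 35-day spacing (28, 35, 28, 28, 35).
The pattern: 1st Saturday of the month.
1st Saturday of May 2024: May 4, 2024.
1st Saturday of June 2024: June 1, 2024.
1st Saturday of July 2024: July 6, 2024.
August 2024 — 1st Saturday is August 3, 2024.

August 3, 2024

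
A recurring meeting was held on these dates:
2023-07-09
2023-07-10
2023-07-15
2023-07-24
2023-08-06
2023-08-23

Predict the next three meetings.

Intervals are 1, 5, 9, 13, 17 days — an arithmetic progression with common difference 4.
Next gap: 21 days. 2023-08-23 + 21 days = 2023-09-13.
Next gap: 25 days. 2023-09-13 + 25 days = 2023-10-08.
Next gap: 29 days. 2023-10-08 + 29 days = 2023-11-06.

2023-09-13, 2023-10-08, 2023-11-06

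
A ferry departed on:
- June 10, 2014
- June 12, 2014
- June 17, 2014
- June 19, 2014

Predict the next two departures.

Every event lands on a Tuesday or Thursday (gaps cycle 2, 5, 2).
So the schedule is: every Tuesday and Thursday.
The following Tuesday is June 24, 2014.
Next Thursday: June 26, 2014.

June 24, 2014; June 26, 2014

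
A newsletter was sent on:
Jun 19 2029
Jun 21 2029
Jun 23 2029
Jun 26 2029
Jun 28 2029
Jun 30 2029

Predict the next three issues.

Gaps: 2, 2, 3, 2, 2 days — not constant, but cyclic with period 3.
The events fall on every Tuesday, Thursday and Saturday.
Next Tuesday: Jul 3 2029.
The following Thursday is Jul 5 2029.
The following Saturday is Jul 7 2029.

Jul 3 2029, Jul 5 2029, Jul 7 2029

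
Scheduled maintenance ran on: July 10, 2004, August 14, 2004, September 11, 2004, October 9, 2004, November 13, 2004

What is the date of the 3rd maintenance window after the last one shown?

February 12, 2005

All dates are Saturdays, 35, 28, 28, 35 days apart.
Specifically, the 2nd Saturday of each month.
December 2004 — 2nd Saturday is December 11, 2004.
January 2005 — 2nd Saturday is January 8, 2005.
2nd Saturday of February 2005: February 12, 2005.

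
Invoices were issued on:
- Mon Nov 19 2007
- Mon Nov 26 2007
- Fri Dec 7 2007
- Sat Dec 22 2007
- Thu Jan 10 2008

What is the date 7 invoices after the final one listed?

Thu Sep 11 2008

The spacing grows by 4 each time: 7, 11, 15, 19 days.
Next gap: 23 days. Thu Jan 10 2008 + 23 days = Sat Feb 2 2008.
Next gap: 27 days. Sat Feb 2 2008 + 27 days = Fri Feb 29 2008.
Next gap: 31 days. Fri Feb 29 2008 + 31 days = Mon Mar 31 2008.
Next gap: 35 days. Mon Mar 31 2008 + 35 days = Mon May 5 2008.
Next gap: 39 days. Mon May 5 2008 + 39 days = Fri Jun 13 2008.
Next gap: 43 days. Fri Jun 13 2008 + 43 days = Sat Jul 26 2008.
Next gap: 47 days. Sat Jul 26 2008 + 47 days = Thu Sep 11 2008.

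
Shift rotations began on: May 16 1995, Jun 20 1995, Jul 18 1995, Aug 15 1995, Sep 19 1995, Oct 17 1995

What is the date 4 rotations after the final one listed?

These are Tuesdays at 28- or 35-day spacing (35, 28, 28, 35, 28).
The pattern: 3rd Tuesday of the month.
November 1995 — 3rd Tuesday is Nov 21 1995.
3rd Tuesday of December 1995: Dec 19 1995.
3rd Tuesday of January 1996: Jan 16 1996.
3rd Tuesday of February 1996: Feb 20 1996.

Feb 20 1996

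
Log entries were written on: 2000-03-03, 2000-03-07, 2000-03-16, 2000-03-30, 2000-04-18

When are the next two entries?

Intervals are 4, 9, 14, 19 days — an arithmetic progression with common difference 5.
Next gap: 24 days. 2000-04-18 + 24 days = 2000-05-12.
Next gap: 29 days. 2000-05-12 + 29 days = 2000-06-10.

2000-05-12, 2000-06-10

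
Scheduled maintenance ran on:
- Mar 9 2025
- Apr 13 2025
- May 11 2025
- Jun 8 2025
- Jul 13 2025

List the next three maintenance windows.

Gaps: 35, 28, 28, 35 days — a mix of 28 and 35. Every date is a Sunday.
Each is the 2nd Sunday of its month.
August 2025 — 2nd Sunday is Aug 10 2025.
2nd Sunday of September 2025: Sep 14 2025.
2nd Sunday of October 2025: Oct 12 2025.

Aug 10 2025, Sep 14 2025, Oct 12 2025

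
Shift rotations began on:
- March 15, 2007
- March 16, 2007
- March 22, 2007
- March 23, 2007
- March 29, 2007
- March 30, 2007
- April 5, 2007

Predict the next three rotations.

April 6, 2007; April 12, 2007; April 13, 2007

Every event lands on a Thursday or Friday (gaps cycle 1, 6, 1, 6, 1, 6).
So the schedule is: every Thursday and Friday.
Next Friday: April 6, 2007.
Next Thursday: April 12, 2007.
The following Friday is April 13, 2007.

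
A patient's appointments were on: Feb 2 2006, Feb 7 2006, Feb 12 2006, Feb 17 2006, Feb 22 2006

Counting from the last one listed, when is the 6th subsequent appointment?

Mar 24 2006

Gaps between consecutive events: 5, 5, 5, 5 days — a constant 5-day interval.
Feb 22 2006 + 5 days = Feb 27 2006.
Feb 27 2006 + 5 days = Mar 4 2006.
Mar 4 2006 + 5 days = Mar 9 2006.
Mar 9 2006 + 5 days = Mar 14 2006.
Mar 14 2006 + 5 days = Mar 19 2006.
Mar 19 2006 + 5 days = Mar 24 2006.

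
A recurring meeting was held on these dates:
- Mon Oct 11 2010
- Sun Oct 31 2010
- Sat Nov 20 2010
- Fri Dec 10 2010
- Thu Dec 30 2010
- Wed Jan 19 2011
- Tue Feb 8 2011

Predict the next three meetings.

The spacing is 20, 20, 20, 20, 20, 20 days — always 20 days.
Tue Feb 8 2011 + 20 days = Mon Feb 28 2011.
Mon Feb 28 2011 + 20 days = Sun Mar 20 2011.
Sun Mar 20 2011 + 20 days = Sat Apr 9 2011.

Mon Feb 28 2011, Sun Mar 20 2011, Sat Apr 9 2011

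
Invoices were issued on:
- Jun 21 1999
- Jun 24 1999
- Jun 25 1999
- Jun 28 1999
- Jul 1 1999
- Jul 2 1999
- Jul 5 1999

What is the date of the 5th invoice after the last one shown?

Gaps: 3, 1, 3, 3, 1, 3 days — not constant, but cyclic with period 3.
The events fall on every Monday, Thursday and Friday.
The following Thursday is Jul 8 1999.
The following Friday is Jul 9 1999.
Next Monday: Jul 12 1999.
Next Thursday: Jul 15 1999.
Next Friday: Jul 16 1999.

Jul 16 1999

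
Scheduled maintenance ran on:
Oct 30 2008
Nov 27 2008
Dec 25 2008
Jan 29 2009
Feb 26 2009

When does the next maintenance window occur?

Every date is a Thursday; gaps 28, 28, 35, 28 days.
Each is the last Thursday of its month (at least one falls on the 29th or later, ruling out '4th Thursday').
Last Thursday of March 2009: Mar 26 2009.

Mar 26 2009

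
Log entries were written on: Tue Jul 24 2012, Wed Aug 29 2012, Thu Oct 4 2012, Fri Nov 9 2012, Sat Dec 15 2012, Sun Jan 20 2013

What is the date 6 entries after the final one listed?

Sat Aug 24 2013

Gaps between consecutive events: 36, 36, 36, 36, 36 days — a constant 36-day interval.
Sun Jan 20 2013 + 36 days = Mon Feb 25 2013.
Mon Feb 25 2013 + 36 days = Tue Apr 2 2013.
Tue Apr 2 2013 + 36 days = Wed May 8 2013.
Wed May 8 2013 + 36 days = Thu Jun 13 2013.
Thu Jun 13 2013 + 36 days = Fri Jul 19 2013.
Fri Jul 19 2013 + 36 days = Sat Aug 24 2013.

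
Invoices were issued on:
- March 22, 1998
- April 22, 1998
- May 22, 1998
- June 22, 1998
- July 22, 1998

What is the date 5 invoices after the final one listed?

The day-of-month is always 22 (31, 30, 31, 30 days between events).
So this recurs on the 22nd of each month.
Next: August 1998 → August 22, 1998.
September 1998: September 22, 1998.
October 1998: October 22, 1998.
November 1998: November 22, 1998.
December 1998: December 22, 1998.

December 22, 1998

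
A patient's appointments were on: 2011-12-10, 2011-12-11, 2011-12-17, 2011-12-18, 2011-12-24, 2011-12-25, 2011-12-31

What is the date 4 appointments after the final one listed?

2012-01-14

Gaps: 1, 6, 1, 6, 1, 6 days — not constant, but cyclic with period 2.
The events fall on every Saturday and Sunday.
The following Sunday is 2012-01-01.
The following Saturday is 2012-01-07.
The following Sunday is 2012-01-08.
Next Saturday: 2012-01-14.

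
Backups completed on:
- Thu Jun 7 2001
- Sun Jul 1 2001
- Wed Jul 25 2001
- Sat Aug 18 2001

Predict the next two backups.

Every event comes 24 days after the last (24, 24, 24).
Sat Aug 18 2001 + 24 days = Tue Sep 11 2001.
Tue Sep 11 2001 + 24 days = Fri Oct 5 2001.

Tue Sep 11 2001, Fri Oct 5 2001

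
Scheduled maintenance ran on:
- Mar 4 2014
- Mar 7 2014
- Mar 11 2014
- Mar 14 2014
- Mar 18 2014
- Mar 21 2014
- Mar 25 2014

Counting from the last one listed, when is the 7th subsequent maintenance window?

Apr 18 2014

Every event lands on a Tuesday or Friday (gaps cycle 3, 4, 3, 4, 3, 4).
So the schedule is: every Tuesday and Friday.
Next Friday: Mar 28 2014.
Next Tuesday: Apr 1 2014.
The following Friday is Apr 4 2014.
Next Tuesday: Apr 8 2014.
The following Friday is Apr 11 2014.
The following Tuesday is Apr 15 2014.
Next Friday: Apr 18 2014.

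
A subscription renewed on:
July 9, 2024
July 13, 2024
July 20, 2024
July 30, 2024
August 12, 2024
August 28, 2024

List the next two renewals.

September 16, 2024; October 8, 2024

The spacing grows by 3 each time: 4, 7, 10, 13, 16 days.
Next gap: 19 days. August 28, 2024 + 19 days = September 16, 2024.
Next gap: 22 days. September 16, 2024 + 22 days = October 8, 2024.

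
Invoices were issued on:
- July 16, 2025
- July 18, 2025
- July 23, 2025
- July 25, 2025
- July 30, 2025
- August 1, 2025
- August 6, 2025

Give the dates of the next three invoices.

August 8, 2025; August 13, 2025; August 15, 2025

Every event lands on a Wednesday or Friday (gaps cycle 2, 5, 2, 5, 2, 5).
So the schedule is: every Wednesday and Friday.
The following Friday is August 8, 2025.
The following Wednesday is August 13, 2025.
The following Friday is August 15, 2025.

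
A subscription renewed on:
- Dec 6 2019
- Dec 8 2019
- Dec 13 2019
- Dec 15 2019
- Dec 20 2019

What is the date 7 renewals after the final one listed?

Jan 12 2020

Every event lands on a Friday or Sunday (gaps cycle 2, 5, 2, 5).
So the schedule is: every Friday and Sunday.
The following Sunday is Dec 22 2019.
Next Friday: Dec 27 2019.
Next Sunday: Dec 29 2019.
The following Friday is Jan 3 2020.
The following Sunday is Jan 5 2020.
Next Friday: Jan 10 2020.
The following Sunday is Jan 12 2020.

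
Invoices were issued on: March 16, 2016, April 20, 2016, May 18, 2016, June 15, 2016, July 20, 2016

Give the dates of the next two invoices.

Gaps: 35, 28, 28, 35 days — a mix of 28 and 35. Every date is a Wednesday.
Each is the 3rd Wednesday of its month.
3rd Wednesday of August 2016: August 17, 2016.
3rd Wednesday of September 2016: September 21, 2016.

August 17, 2016; September 21, 2016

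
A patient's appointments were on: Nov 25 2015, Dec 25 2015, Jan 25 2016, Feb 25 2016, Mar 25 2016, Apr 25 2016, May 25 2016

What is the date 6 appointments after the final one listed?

Gaps: 30, 31, 31, 29, 31, 30 days — not constant. Every event is on the 25th of the month.
Pattern: the 25th of each month.
June 2016: Jun 25 2016.
July 2016: Jul 25 2016.
August 2016: Aug 25 2016.
September 2016: Sep 25 2016.
October 2016: Oct 25 2016.
November 2016: Nov 25 2016.

Nov 25 2016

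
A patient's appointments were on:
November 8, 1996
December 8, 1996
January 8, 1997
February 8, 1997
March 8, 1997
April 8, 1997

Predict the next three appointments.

The day-of-month is always 8 (30, 31, 31, 28, 31 days between events).
So this recurs on the 8th of each month.
Next: May 1997 → May 8, 1997.
Next: June 1997 → June 8, 1997.
Next: July 1997 → July 8, 1997.

May 8, 1997; June 8, 1997; July 8, 1997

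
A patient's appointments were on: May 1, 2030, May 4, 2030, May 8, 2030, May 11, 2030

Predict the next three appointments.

May 15, 2030; May 18, 2030; May 22, 2030

Every event lands on a Wednesday or Saturday (gaps cycle 3, 4, 3).
So the schedule is: every Wednesday and Saturday.
Next Wednesday: May 15, 2030.
The following Saturday is May 18, 2030.
The following Wednesday is May 22, 2030.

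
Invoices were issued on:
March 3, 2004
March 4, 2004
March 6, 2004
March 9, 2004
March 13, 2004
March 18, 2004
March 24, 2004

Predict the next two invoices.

Gaps: 1, 2, 3, 4, 5, 6 days — each gap is 1 larger than the previous one.
Next gap: 7 days. March 24, 2004 + 7 days = March 31, 2004.
Next gap: 8 days. March 31, 2004 + 8 days = April 8, 2004.

March 31, 2004; April 8, 2004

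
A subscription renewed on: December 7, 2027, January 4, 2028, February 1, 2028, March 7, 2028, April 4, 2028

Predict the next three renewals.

Gaps: 28, 28, 35, 28 days — a mix of 28 and 35. Every date is a Tuesday.
Each is the 1st Tuesday of its month.
1st Tuesday of May 2028: May 2, 2028.
1st Tuesday of June 2028: June 6, 2028.
July 2028 — 1st Tuesday is July 4, 2028.

May 2, 2028; June 6, 2028; July 4, 2028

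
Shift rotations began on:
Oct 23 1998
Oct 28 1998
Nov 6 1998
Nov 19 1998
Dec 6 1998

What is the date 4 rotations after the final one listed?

Mar 24 1999

The spacing grows by 4 each time: 5, 9, 13, 17 days.
Next gap: 21 days. Dec 6 1998 + 21 days = Dec 27 1998.
Next gap: 25 days. Dec 27 1998 + 25 days = Jan 21 1999.
Next gap: 29 days. Jan 21 1999 + 29 days = Feb 19 1999.
Next gap: 33 days. Feb 19 1999 + 33 days = Mar 24 1999.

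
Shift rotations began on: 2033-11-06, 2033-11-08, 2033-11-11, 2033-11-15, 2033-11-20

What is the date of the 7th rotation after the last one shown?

Gaps: 2, 3, 4, 5 days — each gap is 1 larger than the previous one.
Next gap: 6 days. 2033-11-20 + 6 days = 2033-11-26.
Next gap: 7 days. 2033-11-26 + 7 days = 2033-12-03.
Next gap: 8 days. 2033-12-03 + 8 days = 2033-12-11.
Next gap: 9 days. 2033-12-11 + 9 days = 2033-12-20.
Next gap: 10 days. 2033-12-20 + 10 days = 2033-12-30.
Next gap: 11 days. 2033-12-30 + 11 days = 2034-01-10.
Next gap: 12 days. 2034-01-10 + 12 days = 2034-01-22.

2034-01-22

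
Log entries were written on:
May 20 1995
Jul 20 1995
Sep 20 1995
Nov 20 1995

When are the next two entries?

Jan 20 1996, Mar 20 1996

Each date is the 20th; the gaps (61, 62, 61) track the month lengths.
The rule is the 20th of every 2 months.
Next: January 1996 → Jan 20 1996.
March 1996: Mar 20 1996.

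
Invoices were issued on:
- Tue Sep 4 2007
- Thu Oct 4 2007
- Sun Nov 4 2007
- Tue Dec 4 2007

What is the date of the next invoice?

Fri Jan 4 2008

Gaps: 30, 31, 30 days — not constant. Every event is on the 4th of the month.
Pattern: the 4th of each month.
January 2008: Fri Jan 4 2008.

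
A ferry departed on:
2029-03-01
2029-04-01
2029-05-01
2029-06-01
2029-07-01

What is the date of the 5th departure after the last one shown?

2029-12-01

Gaps: 31, 30, 31, 30 days — not constant. Every event is on the 1st of the month.
Pattern: the 1st of each month.
Next: August 2029 → 2029-08-01.
Next: September 2029 → 2029-09-01.
October 2029: 2029-10-01.
Next: November 2029 → 2029-11-01.
December 2029: 2029-12-01.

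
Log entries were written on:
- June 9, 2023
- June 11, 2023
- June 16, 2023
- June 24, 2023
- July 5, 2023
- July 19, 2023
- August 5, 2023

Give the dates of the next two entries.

Gaps: 2, 5, 8, 11, 14, 17 days — each gap is 3 larger than the previous one.
Next gap: 20 days. August 5, 2023 + 20 days = August 25, 2023.
Next gap: 23 days. August 25, 2023 + 23 days = September 17, 2023.

August 25, 2023; September 17, 2023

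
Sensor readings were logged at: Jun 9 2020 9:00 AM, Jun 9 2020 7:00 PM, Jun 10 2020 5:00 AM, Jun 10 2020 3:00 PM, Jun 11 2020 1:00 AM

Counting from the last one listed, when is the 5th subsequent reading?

Gaps: 10, 10, 10, 10 hours — each event is 10 hours after the previous one.
Jun 11 2020 1:00 AM + 10 h = Jun 11 2020 11:00 AM.
Jun 11 2020 11:00 AM + 10 h = Jun 11 2020 9:00 PM.
Jun 11 2020 9:00 PM + 10 h = Jun 12 2020 7:00 AM.
Jun 12 2020 7:00 AM + 10 h = Jun 12 2020 5:00 PM.
Jun 12 2020 5:00 PM + 10 h = Jun 13 2020 3:00 AM.

Jun 13 2020 3:00 AM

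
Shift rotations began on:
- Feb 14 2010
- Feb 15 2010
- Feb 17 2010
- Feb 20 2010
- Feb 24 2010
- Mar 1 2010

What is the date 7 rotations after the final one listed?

May 3 2010

Intervals are 1, 2, 3, 4, 5 days — an arithmetic progression with common difference 1.
Next gap: 6 days. Mar 1 2010 + 6 days = Mar 7 2010.
Next gap: 7 days. Mar 7 2010 + 7 days = Mar 14 2010.
Next gap: 8 days. Mar 14 2010 + 8 days = Mar 22 2010.
Next gap: 9 days. Mar 22 2010 + 9 days = Mar 31 2010.
Next gap: 10 days. Mar 31 2010 + 10 days = Apr 10 2010.
Next gap: 11 days. Apr 10 2010 + 11 days = Apr 21 2010.
Next gap: 12 days. Apr 21 2010 + 12 days = May 3 2010.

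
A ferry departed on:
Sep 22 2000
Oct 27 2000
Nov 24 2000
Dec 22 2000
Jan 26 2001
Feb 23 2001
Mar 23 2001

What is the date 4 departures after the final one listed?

Gaps: 35, 28, 28, 35, 28, 28 days — a mix of 28 and 35. Every date is a Friday.
Each is the 4th Friday of its month.
4th Friday of April 2001: Apr 27 2001.
May 2001 — 4th Friday is May 25 2001.
June 2001 — 4th Friday is Jun 22 2001.
July 2001 — 4th Friday is Jul 27 2001.

Jul 27 2001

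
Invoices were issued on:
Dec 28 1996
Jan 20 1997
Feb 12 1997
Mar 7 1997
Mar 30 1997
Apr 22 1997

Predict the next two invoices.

Every event comes 23 days after the last (23, 23, 23, 23, 23).
Apr 22 1997 + 23 days = May 15 1997.
May 15 1997 + 23 days = Jun 7 1997.

May 15 1997, Jun 7 1997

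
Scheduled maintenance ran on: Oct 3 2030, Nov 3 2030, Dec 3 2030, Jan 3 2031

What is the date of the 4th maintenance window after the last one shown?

Gaps: 31, 30, 31 days — not constant. Every event is on the 3rd of the month.
Pattern: the 3rd of each month.
Next: February 2031 → Feb 3 2031.
Next: March 2031 → Mar 3 2031.
Next: April 2031 → Apr 3 2031.
May 2031: May 3 2031.

May 3 2031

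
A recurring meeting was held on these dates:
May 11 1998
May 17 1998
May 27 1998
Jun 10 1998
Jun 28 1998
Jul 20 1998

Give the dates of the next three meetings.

Aug 15 1998, Sep 14 1998, Oct 18 1998

Intervals are 6, 10, 14, 18, 22 days — an arithmetic progression with common difference 4.
Next gap: 26 days. Jul 20 1998 + 26 days = Aug 15 1998.
Next gap: 30 days. Aug 15 1998 + 30 days = Sep 14 1998.
Next gap: 34 days. Sep 14 1998 + 34 days = Oct 18 1998.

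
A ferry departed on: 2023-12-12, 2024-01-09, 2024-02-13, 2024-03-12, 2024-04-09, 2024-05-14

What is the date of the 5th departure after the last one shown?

Gaps: 28, 35, 28, 28, 35 days — a mix of 28 and 35. Every date is a Tuesday.
Each is the 2nd Tuesday of its month.
2nd Tuesday of June 2024: 2024-06-11.
2nd Tuesday of July 2024: 2024-07-09.
August 2024 — 2nd Tuesday is 2024-08-13.
2nd Tuesday of September 2024: 2024-09-10.
2nd Tuesday of October 2024: 2024-10-08.

2024-10-08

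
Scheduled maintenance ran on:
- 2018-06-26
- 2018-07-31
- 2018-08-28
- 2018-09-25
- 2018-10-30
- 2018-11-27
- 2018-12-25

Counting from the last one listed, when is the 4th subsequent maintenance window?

All Tuesdays; the gaps (35, 28, 28, 35, 28, 28) vary with month length.
This is the last Tuesday of each month.
Last Tuesday of January 2019: 2019-01-29.
Last Tuesday of February 2019: 2019-02-26.
Last Tuesday of March 2019: 2019-03-26.
April 2019 ends with Tuesday 2019-04-30.

2019-04-30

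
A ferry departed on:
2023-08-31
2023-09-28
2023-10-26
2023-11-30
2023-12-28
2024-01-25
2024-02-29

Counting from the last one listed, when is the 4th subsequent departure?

2024-06-27

Every date is a Thursday; gaps 28, 28, 35, 28, 28, 35 days.
Each is the last Thursday of its month (at least one falls on the 29th or later, ruling out '4th Thursday').
March 2024 ends with Thursday 2024-03-28.
Last Thursday of April 2024: 2024-04-25.
May 2024 ends with Thursday 2024-05-30.
June 2024 ends with Thursday 2024-06-27.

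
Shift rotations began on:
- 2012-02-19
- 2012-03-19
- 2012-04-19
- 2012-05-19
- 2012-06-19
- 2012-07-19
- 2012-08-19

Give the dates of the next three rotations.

Gaps: 29, 31, 30, 31, 30, 31 days — not constant. Every event is on the 19th of the month.
Pattern: the 19th of each month.
Next: September 2012 → 2012-09-19.
October 2012: 2012-10-19.
Next: November 2012 → 2012-11-19.

2012-09-19, 2012-10-19, 2012-11-19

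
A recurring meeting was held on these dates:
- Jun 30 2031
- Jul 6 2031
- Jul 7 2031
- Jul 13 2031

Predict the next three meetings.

Every event lands on a Monday or Sunday (gaps cycle 6, 1, 6).
So the schedule is: every Monday and Sunday.
The following Monday is Jul 14 2031.
Next Sunday: Jul 20 2031.
The following Monday is Jul 21 2031.

Jul 14 2031, Jul 20 2031, Jul 21 2031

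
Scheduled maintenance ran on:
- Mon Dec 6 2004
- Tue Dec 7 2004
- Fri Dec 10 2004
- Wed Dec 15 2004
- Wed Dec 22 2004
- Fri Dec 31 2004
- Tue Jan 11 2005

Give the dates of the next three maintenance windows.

Mon Jan 24 2005, Tue Feb 8 2005, Fri Feb 25 2005

Intervals are 1, 3, 5, 7, 9, 11 days — an arithmetic progression with common difference 2.
Next gap: 13 days. Tue Jan 11 2005 + 13 days = Mon Jan 24 2005.
Next gap: 15 days. Mon Jan 24 2005 + 15 days = Tue Feb 8 2005.
Next gap: 17 days. Tue Feb 8 2005 + 17 days = Fri Feb 25 2005.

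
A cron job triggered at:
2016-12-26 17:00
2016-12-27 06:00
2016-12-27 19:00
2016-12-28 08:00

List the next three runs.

2016-12-28 21:00, 2016-12-29 10:00, 2016-12-29 23:00

Gaps: 13, 13, 13 hours — each event is 13 hours after the previous one.
2016-12-28 08:00 + 13 h = 2016-12-28 21:00.
2016-12-28 21:00 + 13 h = 2016-12-29 10:00.
2016-12-29 10:00 + 13 h = 2016-12-29 23:00.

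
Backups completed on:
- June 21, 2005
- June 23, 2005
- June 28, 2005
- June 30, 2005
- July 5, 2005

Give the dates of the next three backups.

Every event lands on a Tuesday or Thursday (gaps cycle 2, 5, 2, 5).
So the schedule is: every Tuesday and Thursday.
The following Thursday is July 7, 2005.
Next Tuesday: July 12, 2005.
The following Thursday is July 14, 2005.

July 7, 2005; July 12, 2005; July 14, 2005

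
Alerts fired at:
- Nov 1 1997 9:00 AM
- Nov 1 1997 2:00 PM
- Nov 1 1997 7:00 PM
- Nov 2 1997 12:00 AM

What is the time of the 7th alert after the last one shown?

Nov 3 1997 11:00 AM

The interval is a steady 5 hours (5, 5, 5).
Nov 2 1997 12:00 AM + 5 h = Nov 2 1997 5:00 AM.
Nov 2 1997 5:00 AM + 5 h = Nov 2 1997 10:00 AM.
Nov 2 1997 10:00 AM + 5 h = Nov 2 1997 3:00 PM.
Nov 2 1997 3:00 PM + 5 h = Nov 2 1997 8:00 PM.
Nov 2 1997 8:00 PM + 5 h = Nov 3 1997 1:00 AM.
Nov 3 1997 1:00 AM + 5 h = Nov 3 1997 6:00 AM.
Nov 3 1997 6:00 AM + 5 h = Nov 3 1997 11:00 AM.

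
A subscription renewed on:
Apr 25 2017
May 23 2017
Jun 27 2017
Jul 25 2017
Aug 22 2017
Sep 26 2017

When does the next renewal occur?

All dates are Tuesdays, 28, 35, 28, 28, 35 days apart.
Specifically, the 4th Tuesday of each month.
October 2017 — 4th Tuesday is Oct 24 2017.

Oct 24 2017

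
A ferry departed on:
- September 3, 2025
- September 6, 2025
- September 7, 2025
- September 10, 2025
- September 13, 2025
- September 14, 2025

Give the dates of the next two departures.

September 17, 2025; September 20, 2025

Every event lands on a Wednesday or Saturday or Sunday (gaps cycle 3, 1, 3, 3, 1).
So the schedule is: every Wednesday, Saturday and Sunday.
Next Wednesday: September 17, 2025.
The following Saturday is September 20, 2025.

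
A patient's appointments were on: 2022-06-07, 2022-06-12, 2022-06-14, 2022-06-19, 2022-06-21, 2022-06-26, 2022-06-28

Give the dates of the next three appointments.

Gaps: 5, 2, 5, 2, 5, 2 days — not constant, but cyclic with period 2.
The events fall on every Tuesday and Sunday.
Next Sunday: 2022-07-03.
The following Tuesday is 2022-07-05.
The following Sunday is 2022-07-10.

2022-07-03, 2022-07-05, 2022-07-10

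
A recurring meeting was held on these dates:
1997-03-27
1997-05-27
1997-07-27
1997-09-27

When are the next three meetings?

Gaps: 61, 61, 62 days — not constant. Every event is on the 27th of the month.
Pattern: the 27th of every 2 months.
November 1997: 1997-11-27.
January 1998: 1998-01-27.
Next: March 1998 → 1998-03-27.

1997-11-27, 1998-01-27, 1998-03-27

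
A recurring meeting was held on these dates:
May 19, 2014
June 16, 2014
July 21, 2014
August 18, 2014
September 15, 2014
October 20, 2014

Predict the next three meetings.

November 17, 2014; December 15, 2014; January 19, 2015

Gaps: 28, 35, 28, 28, 35 days — a mix of 28 and 35. Every date is a Monday.
Each is the 3rd Monday of its month.
3rd Monday of November 2014: November 17, 2014.
3rd Monday of December 2014: December 15, 2014.
3rd Monday of January 2015: January 19, 2015.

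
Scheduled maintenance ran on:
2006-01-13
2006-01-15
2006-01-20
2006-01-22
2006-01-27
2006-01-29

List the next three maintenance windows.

Every event lands on a Friday or Sunday (gaps cycle 2, 5, 2, 5, 2).
So the schedule is: every Friday and Sunday.
The following Friday is 2006-02-03.
Next Sunday: 2006-02-05.
The following Friday is 2006-02-10.

2006-02-03, 2006-02-05, 2006-02-10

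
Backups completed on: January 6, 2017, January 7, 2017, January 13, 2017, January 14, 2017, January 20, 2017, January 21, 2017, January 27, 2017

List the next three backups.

January 28, 2017; February 3, 2017; February 4, 2017

Gaps: 1, 6, 1, 6, 1, 6 days — not constant, but cyclic with period 2.
The events fall on every Friday and Saturday.
Next Saturday: January 28, 2017.
The following Friday is February 3, 2017.
Next Saturday: February 4, 2017.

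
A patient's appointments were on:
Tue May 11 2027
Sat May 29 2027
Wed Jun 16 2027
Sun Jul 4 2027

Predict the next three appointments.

Every event comes 18 days after the last (18, 18, 18).
Sun Jul 4 2027 + 18 days = Thu Jul 22 2027.
Thu Jul 22 2027 + 18 days = Mon Aug 9 2027.
Mon Aug 9 2027 + 18 days = Fri Aug 27 2027.

Thu Jul 22 2027, Mon Aug 9 2027, Fri Aug 27 2027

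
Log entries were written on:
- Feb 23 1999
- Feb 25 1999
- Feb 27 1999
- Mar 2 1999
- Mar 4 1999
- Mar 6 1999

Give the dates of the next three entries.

Gaps: 2, 2, 3, 2, 2 days — not constant, but cyclic with period 3.
The events fall on every Tuesday, Thursday and Saturday.
The following Tuesday is Mar 9 1999.
The following Thursday is Mar 11 1999.
Next Saturday: Mar 13 1999.

Mar 9 1999, Mar 11 1999, Mar 13 1999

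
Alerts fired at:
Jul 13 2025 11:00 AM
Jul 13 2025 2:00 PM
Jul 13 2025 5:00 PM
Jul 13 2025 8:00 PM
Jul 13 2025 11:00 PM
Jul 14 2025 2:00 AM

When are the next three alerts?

Gaps: 3, 3, 3, 3, 3 hours — each event is 3 hours after the previous one.
Jul 14 2025 2:00 AM + 3 h = Jul 14 2025 5:00 AM.
Jul 14 2025 5:00 AM + 3 h = Jul 14 2025 8:00 AM.
Jul 14 2025 8:00 AM + 3 h = Jul 14 2025 11:00 AM.

Jul 14 2025 5:00 AM, Jul 14 2025 8:00 AM, Jul 14 2025 11:00 AM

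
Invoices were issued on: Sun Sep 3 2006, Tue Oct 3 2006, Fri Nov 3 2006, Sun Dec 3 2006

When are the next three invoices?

Wed Jan 3 2007, Sat Feb 3 2007, Sat Mar 3 2007

The day-of-month is always 3 (30, 31, 30 days between events).
So this recurs on the 3rd of each month.
Next: January 2007 → Wed Jan 3 2007.
Next: February 2007 → Sat Feb 3 2007.
Next: March 2007 → Sat Mar 3 2007.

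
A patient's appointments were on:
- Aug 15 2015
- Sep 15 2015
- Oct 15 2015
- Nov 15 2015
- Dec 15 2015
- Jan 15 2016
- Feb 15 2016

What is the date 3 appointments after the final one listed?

The day-of-month is always 15 (31, 30, 31, 30, 31, 31 days between events).
So this recurs on the 15th of each month.
March 2016: Mar 15 2016.
Next: April 2016 → Apr 15 2016.
Next: May 2016 → May 15 2016.

May 15 2016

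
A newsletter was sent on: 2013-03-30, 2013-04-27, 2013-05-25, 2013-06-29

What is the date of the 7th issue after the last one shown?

Every date is a Saturday; gaps 28, 28, 35 days.
Each is the last Saturday of its month (at least one falls on the 29th or later, ruling out '4th Saturday').
July 2013 ends with Saturday 2013-07-27.
Last Saturday of August 2013: 2013-08-31.
Last Saturday of September 2013: 2013-09-28.
Last Saturday of October 2013: 2013-10-26.
Last Saturday of November 2013: 2013-11-30.
December 2013 ends with Saturday 2013-12-28.
January 2014 ends with Saturday 2014-01-25.

2014-01-25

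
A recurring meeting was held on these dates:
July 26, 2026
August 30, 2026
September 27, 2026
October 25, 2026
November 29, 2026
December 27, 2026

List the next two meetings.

January 31, 2027; February 28, 2027

Every date is a Sunday; gaps 35, 28, 28, 35, 28 days.
Each is the last Sunday of its month (at least one falls on the 29th or later, ruling out '4th Sunday').
Last Sunday of January 2027: January 31, 2027.
February 2027 ends with Sunday February 28, 2027.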